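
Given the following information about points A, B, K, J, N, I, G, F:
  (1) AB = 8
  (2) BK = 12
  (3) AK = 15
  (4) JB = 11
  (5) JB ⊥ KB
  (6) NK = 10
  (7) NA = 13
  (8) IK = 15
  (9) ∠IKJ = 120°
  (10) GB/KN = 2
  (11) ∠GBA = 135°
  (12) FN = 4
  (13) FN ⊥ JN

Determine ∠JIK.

Step 1: By the law of cosines on triangle JBK: JK² = 11² + 12² − 2·11·12·cos(90°) = 265, so JK ≈ 16.28.
Step 2: By the law of cosines on triangle IKJ: IJ² = 15² + 16.28² − 2·15·16.28·cos(120°) = 734.18, so IJ ≈ 27.1.
Step 3: By the inverse law of cosines on triangle JIK: cos(∠JIK) = (27.1² + 15² − 16.28²) / (2·27.1·15) = 694.18/812.87 = 0.854, so ∠JIK = 31.35°.

Therefore, the measure of angle ∠JIK = 31.35°.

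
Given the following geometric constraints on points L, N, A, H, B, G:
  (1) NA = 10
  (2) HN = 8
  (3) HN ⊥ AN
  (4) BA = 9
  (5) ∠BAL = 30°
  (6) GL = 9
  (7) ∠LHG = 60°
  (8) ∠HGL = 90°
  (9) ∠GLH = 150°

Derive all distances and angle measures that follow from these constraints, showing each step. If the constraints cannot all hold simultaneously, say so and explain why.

These constraints are not satisfiable: (7), (8) and (9) are the three interior angles of triangle LHG, which must sum to 180°, but 60° + 90° + 150° = 300°. No planar figure meets all of them, so nothing further can be derived.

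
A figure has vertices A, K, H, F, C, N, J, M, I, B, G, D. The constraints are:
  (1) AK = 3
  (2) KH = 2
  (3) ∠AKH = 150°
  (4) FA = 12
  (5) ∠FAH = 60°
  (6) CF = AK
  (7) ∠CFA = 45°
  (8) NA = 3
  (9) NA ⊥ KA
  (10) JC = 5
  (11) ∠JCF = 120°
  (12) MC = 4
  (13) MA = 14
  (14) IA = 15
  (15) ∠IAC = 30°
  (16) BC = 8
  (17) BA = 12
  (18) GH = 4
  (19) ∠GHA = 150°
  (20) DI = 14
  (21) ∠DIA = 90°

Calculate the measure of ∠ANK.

Step 1: By the law of cosines on triangle NAK: NK² = 3² + 3² − 2·3·3·cos(90°) = 18, so NK = 3·√2.
Step 2: By the inverse law of cosines on triangle ANK: cos(∠ANK) = (3² + (3·√2)² − 3²) / (2·3·3·√2) = 18/25.46 = 0.7071, so ∠ANK = 45°.

Therefore, the measure of angle ∠ANK = 45°.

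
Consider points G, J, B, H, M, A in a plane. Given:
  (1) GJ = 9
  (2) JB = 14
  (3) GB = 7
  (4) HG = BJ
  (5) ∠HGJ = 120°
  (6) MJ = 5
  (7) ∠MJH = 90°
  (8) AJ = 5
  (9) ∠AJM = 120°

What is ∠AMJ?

Step 1: By the law of cosines on triangle MJA: MA² = 5² + 5² − 2·5·5·cos(120°) = 75, so MA = 5·√3.
Step 2: By the inverse law of cosines on triangle AMJ: cos(∠AMJ) = ((5·√3)² + 5² − 5²) / (2·5·√3·5) = 75/86.6 = 0.866, so ∠AMJ = 30°.

Therefore, the measure of angle ∠AMJ = 30°.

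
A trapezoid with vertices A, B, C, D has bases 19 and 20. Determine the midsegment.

The midsegment (median) of a trapezoid connects the midpoints of the non-parallel sides.
Its length is the average of the two bases: (19 + 20) / 2 = 39/2.

39/2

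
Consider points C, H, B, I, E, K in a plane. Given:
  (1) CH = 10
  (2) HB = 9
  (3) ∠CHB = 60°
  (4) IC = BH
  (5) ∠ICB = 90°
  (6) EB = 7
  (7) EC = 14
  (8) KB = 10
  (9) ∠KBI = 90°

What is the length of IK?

From the given relations: IC = BH = 9.
Step 1: By the law of cosines on triangle BHC: BC² = 9² + 10² − 2·9·10·cos(60°) = 91, so BC = √91.
Step 2: By the law of cosines on triangle BCI: BI² = √91² + 9² − 2·√91·9·cos(90°) = 172, so BI = 2·√43.
Step 3: By the law of cosines on triangle IBK: IK² = (2·√43)² + 10² − 2·2·√43·10·cos(90°) = 272, so IK = 4·√17.

Therefore, the length of IK = 4·√17.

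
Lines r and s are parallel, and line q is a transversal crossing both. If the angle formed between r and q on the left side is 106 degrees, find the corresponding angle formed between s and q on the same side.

Corresponding angles are equal: 106 degrees.

106 degrees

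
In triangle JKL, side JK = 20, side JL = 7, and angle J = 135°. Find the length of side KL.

When two sides and the included angle are known, the law of cosines gives the third side.
c^2 = a^2 + b^2 - 2ab cos(C) generalizes the Pythagorean theorem to non-right triangles.
Here: KL^2 = 400 + 49 - 280*(-sqrt(2)/2) = 140*sqrt(2) + 449
KL = sqrt(140*sqrt(2) + 449)

sqrt(140*sqrt(2) + 449)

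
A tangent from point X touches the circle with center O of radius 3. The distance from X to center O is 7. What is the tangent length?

tangent = √(d² - r²) = √(7² - 3²) = √(49 - 9) = √40 = 2*sqrt(10)

2*sqrt(10)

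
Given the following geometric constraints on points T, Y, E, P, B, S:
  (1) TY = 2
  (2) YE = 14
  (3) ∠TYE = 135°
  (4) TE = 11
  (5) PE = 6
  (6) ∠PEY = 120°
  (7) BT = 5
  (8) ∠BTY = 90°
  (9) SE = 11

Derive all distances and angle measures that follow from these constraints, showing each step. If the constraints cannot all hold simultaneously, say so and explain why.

These constraints are not satisfiable: (1), (2) and (3) already determine TE: by the law of cosines TE² = 2² + 14² − 2·2·14·cos(135°) = 239.6, so TE ≈ 15.48, which contradicts (4) TE = 11. No planar figure meets all of them, so nothing further can be derived.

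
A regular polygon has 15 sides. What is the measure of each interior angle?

Each interior angle of a regular n-gon is (n - 2) * 180 / n.
For n = 15: (15 - 2) * 180 / 15 = 2340/15 = 156 degrees.

156 degrees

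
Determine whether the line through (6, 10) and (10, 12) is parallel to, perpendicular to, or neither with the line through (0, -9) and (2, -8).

Slope of line 1: m1 = (12 - 10)/(10 - 6) = 2/4 = 1/2
Slope of line 2: m2 = (-8 - -9)/(2 - 0) = 1/2 = 1/2
Since m1 = m2 = 1/2, the lines are parallel.

Parallel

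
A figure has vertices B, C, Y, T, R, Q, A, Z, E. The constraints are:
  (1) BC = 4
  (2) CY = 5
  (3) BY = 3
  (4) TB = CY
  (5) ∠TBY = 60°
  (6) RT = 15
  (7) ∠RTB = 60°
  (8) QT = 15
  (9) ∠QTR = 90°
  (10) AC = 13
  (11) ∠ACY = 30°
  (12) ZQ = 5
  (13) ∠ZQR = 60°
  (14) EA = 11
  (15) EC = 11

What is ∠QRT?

Step 1: By the law of cosines on triangle RTQ: RQ² = 15² + 15² − 2·15·15·cos(90°) = 450, so RQ = 15·√2.
Step 2: By the inverse law of cosines on triangle QRT: cos(∠QRT) = ((15·√2)² + 15² − 15²) / (2·15·√2·15) = 450/636.4 = 0.7071, so ∠QRT = 45°.

Therefore, the measure of angle ∠QRT = 45°.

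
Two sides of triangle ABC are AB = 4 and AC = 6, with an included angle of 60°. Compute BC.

When two sides and the included angle are known, the law of cosines gives the third side.
c^2 = a^2 + b^2 - 2ab cos(C) generalizes the Pythagorean theorem to non-right triangles.
Here: BC^2 = 16 + 36 - 48*(1/2) = 28
BC = 2*sqrt(7)

2*sqrt(7)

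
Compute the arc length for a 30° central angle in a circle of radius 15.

Arc length = 2πr × θ/360
= 2π × 15 × 1/12
= 5*pi/2

5*pi/2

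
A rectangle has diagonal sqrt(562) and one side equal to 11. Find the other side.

The diagonal of a rectangle forms a right triangle with the two sides.
Rearranging the Pythagorean theorem: missing side = sqrt(d^2 - known^2).
= sqrt(562 - 121) = sqrt(441) = 21.

21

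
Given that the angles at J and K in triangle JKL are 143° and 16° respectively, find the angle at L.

Let angle L = x. Then 143 + 16 + x = 180.
x = 180 - 159 = 21 degrees.

21 degrees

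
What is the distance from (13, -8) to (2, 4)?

The horizontal distance is |2 - 13| = 11 and the vertical distance is |4 - -8| = 12.
By the Pythagorean theorem, d = sqrt(11^2 + 12^2) = sqrt(265).

sqrt(265)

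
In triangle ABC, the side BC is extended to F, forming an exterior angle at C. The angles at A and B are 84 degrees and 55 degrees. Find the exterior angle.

The interior angle at C is 180 - 84 - 55 = 41 degrees.
The exterior angle and interior angle at C are supplementary:
Exterior angle = 180 - 41 = 139 degrees.

139 degrees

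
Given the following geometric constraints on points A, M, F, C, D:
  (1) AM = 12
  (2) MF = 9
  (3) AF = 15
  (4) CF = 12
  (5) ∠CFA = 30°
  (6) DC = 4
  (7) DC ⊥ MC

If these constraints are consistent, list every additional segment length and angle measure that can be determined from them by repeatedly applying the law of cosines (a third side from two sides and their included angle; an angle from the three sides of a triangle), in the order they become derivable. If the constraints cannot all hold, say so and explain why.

The constraints are consistent. Derivable facts, in order:
After 1 step:
- AC ≈ 7.57
- ∠AFM = 53.13°
- ∠AMF = 90°
- ∠FAM = 36.87°
After 2 steps:
- ∠ACF = 97.52°
- ∠CAF = 52.48°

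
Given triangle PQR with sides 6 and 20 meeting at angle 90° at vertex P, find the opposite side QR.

Since angle P = 90°, this is a right triangle and the law of cosines reduces to the Pythagorean theorem.
QR^2 = 6^2 + 20^2 = 436
QR = 2*sqrt(109)

2*sqrt(109)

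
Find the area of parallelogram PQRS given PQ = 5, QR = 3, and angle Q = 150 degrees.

Area = 5 * 3 * sin(150°) = 15 * 1/2 = 15/2

15/2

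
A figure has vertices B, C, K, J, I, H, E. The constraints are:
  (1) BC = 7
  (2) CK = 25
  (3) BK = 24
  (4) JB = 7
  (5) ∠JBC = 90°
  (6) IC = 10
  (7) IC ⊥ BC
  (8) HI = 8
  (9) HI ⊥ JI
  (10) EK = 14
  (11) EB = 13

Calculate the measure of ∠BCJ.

Step 1: By the law of cosines on triangle CBJ: CJ² = 7² + 7² − 2·7·7·cos(90°) = 98, so CJ = 7·√2.
Step 2: By the inverse law of cosines on triangle BCJ: cos(∠BCJ) = (7² + (7·√2)² − 7²) / (2·7·7·√2) = 98/138.59 = 0.7071, so ∠BCJ = 45°.

Therefore, the measure of angle ∠BCJ = 45°.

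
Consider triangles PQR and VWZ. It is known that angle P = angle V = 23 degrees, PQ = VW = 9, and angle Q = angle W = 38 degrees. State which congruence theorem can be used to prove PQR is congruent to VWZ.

The given information matches ASA: Two pairs of corresponding angles and the included side are equal (Angle-Side-Angle).

ASA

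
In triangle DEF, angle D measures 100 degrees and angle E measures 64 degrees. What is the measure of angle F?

The interior angles sum to 180°: angle F = 180 - 100 - 64 = 16°.
The triangle is obtuse (angles 100°, 64°, 16°).

16 degrees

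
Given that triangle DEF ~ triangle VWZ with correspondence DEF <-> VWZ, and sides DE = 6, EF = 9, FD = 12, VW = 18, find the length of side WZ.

k = 18/6 = 3. WZ = 3 * 9 = 27.

27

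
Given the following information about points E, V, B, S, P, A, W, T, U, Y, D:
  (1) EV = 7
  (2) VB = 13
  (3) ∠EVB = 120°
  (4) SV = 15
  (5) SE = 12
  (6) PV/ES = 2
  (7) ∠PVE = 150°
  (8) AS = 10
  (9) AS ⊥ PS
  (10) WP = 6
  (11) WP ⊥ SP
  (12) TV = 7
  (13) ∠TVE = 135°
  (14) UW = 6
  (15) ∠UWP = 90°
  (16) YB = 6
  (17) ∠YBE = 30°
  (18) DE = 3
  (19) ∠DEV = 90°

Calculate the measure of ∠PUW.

Step 1: By the law of cosines on triangle UWP: UP² = 6² + 6² − 2·6·6·cos(90°) = 72, so UP = 6·√2.
Step 2: By the inverse law of cosines on triangle PUW: cos(∠PUW) = ((6·√2)² + 6² − 6²) / (2·6·√2·6) = 72/101.82 = 0.7071, so ∠PUW = 45°.

Therefore, the measure of angle ∠PUW = 45°.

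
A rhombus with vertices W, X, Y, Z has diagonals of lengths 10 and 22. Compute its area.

Area = (10 * 22) / 2 = 220 / 2 = 110

110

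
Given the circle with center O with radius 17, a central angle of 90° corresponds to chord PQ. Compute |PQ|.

Chord = 2(17) sin(45°) = 17*sqrt(2)

17*sqrt(2)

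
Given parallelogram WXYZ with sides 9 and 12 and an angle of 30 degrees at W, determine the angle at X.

Consecutive angles are supplementary: angle X = 180 - 30 = 150 degrees.

150 degrees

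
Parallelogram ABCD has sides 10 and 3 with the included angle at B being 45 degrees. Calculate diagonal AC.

Using the law of cosines:
d^2 = 10^2 + 3^2 - 2(10)(3)cos(45 degrees)
d^2 = 100 + 9 - 60*sqrt(2)/2
d^2 = 109 - 30*sqrt(2)
d = sqrt(109 - 30*sqrt(2))

sqrt(109 - 30*sqrt(2))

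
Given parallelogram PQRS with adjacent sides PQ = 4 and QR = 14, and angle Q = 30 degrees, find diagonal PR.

Law of cosines: d^2 = 4^2 + 14^2 - 2(4)(14)cos(30°) = 212 - 56*sqrt(3), so d = 2*sqrt(53 - 14*sqrt(3)).

2*sqrt(53 - 14*sqrt(3))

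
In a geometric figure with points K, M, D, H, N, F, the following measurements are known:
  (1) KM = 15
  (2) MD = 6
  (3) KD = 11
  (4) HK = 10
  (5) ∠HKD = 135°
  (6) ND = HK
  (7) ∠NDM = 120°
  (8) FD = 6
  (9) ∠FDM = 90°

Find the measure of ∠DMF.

Step 1: By the law of cosines on triangle MDF: MF² = 6² + 6² − 2·6·6·cos(90°) = 72, so MF = 6·√2.
Step 2: By the inverse law of cosines on triangle DMF: cos(∠DMF) = (6² + (6·√2)² − 6²) / (2·6·6·√2) = 72/101.82 = 0.7071, so ∠DMF = 45°.

Therefore, the measure of angle ∠DMF = 45°.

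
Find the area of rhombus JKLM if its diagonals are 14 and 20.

Area = (14 * 20) / 2 = 280 / 2 = 140

140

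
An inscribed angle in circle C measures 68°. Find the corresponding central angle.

Central angle = 2 × 68° = 136° (inscribed angle theorem).

136°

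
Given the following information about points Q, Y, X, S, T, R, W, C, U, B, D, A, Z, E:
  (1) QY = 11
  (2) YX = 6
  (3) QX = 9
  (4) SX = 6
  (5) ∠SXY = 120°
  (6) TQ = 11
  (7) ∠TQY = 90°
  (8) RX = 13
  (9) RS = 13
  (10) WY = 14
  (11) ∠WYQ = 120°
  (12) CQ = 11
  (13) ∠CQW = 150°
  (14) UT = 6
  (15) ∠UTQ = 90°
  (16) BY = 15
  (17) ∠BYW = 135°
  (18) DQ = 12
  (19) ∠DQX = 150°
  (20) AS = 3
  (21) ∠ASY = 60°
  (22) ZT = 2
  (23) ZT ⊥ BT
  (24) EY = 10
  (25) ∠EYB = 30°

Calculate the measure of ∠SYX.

Step 1: By the law of cosines on triangle YXS: YS² = 6² + 6² − 2·6·6·cos(120°) = 108, so YS = 6·√3.
Step 2: By the inverse law of cosines on triangle SYX: cos(∠SYX) = ((6·√3)² + 6² − 6²) / (2·6·√3·6) = 108/124.71 = 0.866, so ∠SYX = 30°.

Therefore, the measure of angle ∠SYX = 30°.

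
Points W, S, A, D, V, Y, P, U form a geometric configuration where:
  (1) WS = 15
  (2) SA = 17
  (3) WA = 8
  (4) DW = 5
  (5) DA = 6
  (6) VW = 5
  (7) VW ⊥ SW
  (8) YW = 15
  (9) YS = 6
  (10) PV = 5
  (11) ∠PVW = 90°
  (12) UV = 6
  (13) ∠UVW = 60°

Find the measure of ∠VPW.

Step 1: By the law of cosines on triangle PVW: PW² = 5² + 5² − 2·5·5·cos(90°) = 50, so PW = 5·√2.
Step 2: By the inverse law of cosines on triangle VPW: cos(∠VPW) = (5² + (5·√2)² − 5²) / (2·5·5·√2) = 50/70.71 = 0.7071, so ∠VPW = 45°.

Therefore, the measure of angle ∠VPW = 45°.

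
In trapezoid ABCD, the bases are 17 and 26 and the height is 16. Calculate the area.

Area = (17 + 26) * 16 / 2 = 688 / 2 = 344

344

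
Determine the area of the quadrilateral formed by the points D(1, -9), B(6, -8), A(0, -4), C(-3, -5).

The Shoelace formula works by pairing each vertex with the next (cycling back to the first).
For each pair, compute x_i*y_(i+1) - x_(i+1)*y_i:
  (1*-8 - 6*-9) = 46
  (6*-4 - 0*-8) = -24
  (0*-5 - -3*-4) = -12
  (-3*-9 - 1*-5) = 32
Taking half the absolute value of the total: Area = (1/2)(42) = 21.

21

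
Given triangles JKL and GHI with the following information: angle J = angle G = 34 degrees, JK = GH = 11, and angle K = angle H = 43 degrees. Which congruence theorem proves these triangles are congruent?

The given information provides:
angle J = angle G = 34 degrees, JK = GH = 11, and angle K = angle H = 43 degrees
This matches the ASA congruence theorem.
Two pairs of corresponding angles and the included side are equal (Angle-Side-Angle).

ASA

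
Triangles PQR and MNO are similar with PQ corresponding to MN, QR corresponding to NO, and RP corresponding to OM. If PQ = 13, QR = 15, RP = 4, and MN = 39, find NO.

k = 39/13 = 3. NO = 3 * 15 = 45.

45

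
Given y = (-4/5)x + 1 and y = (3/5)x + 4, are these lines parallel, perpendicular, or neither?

Slope of line 1: m1 = -4/5
Slope of line 2: m2 = 3/5
m1 != m2 (-4/5 != 3/5), so not parallel.
m1 * m2 = (-4/5) * (3/5) = -12/25 != -1, so not perpendicular.
The lines are neither parallel nor perpendicular.

Neither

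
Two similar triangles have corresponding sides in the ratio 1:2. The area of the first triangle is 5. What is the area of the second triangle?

Area ratio = (1/2)^2 = 1/4. Area of the second triangle = 5 * 4/1 = 20.

20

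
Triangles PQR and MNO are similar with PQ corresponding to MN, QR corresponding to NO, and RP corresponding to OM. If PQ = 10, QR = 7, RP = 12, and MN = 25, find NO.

k = 25/10 = 5/2. NO = 5/2 * 7 = 35/2.

35/2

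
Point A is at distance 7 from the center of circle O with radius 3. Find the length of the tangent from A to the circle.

The tangent, radius, and line from the external point to the center form a right triangle.
The right angle is where the tangent meets the radius.
By the Pythagorean theorem: tangent² + 3² = 7²
tangent² = 49 - 9 = 40
tangent = 2*sqrt(10)

2*sqrt(10)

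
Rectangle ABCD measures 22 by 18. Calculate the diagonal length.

Using the Pythagorean theorem:
d² = 22² + 18² = 484 + 324 = 808
d = sqrt(808) = 2*sqrt(202)

2*sqrt(202)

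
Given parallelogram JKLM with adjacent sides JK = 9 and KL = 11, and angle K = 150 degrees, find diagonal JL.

Law of cosines: d^2 = 9^2 + 11^2 - 2(9)(11)cos(150°) = 99*sqrt(3) + 202, so d = sqrt(99*sqrt(3) + 202).

sqrt(99*sqrt(3) + 202)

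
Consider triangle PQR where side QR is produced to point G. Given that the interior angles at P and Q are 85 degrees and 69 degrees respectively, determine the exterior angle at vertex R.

Exterior angle = 85 + 69 = 154 degrees (exterior angle theorem).

154 degrees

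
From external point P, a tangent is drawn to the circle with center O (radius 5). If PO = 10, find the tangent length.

The tangent, radius, and line from the external point to the center form a right triangle.
The right angle is where the tangent meets the radius.
By the Pythagorean theorem: tangent² + 5² = 10²
tangent² = 100 - 25 = 75
tangent = 5*sqrt(3)

5*sqrt(3)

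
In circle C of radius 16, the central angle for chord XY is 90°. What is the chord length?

Drop a perpendicular from the center to the chord, bisecting both the chord and the central angle.
Each half-chord = r sin(θ/2) = 16 sin(45°).
The full chord = 2 × 16 × sin(45°) = 16*sqrt(2).

16*sqrt(2)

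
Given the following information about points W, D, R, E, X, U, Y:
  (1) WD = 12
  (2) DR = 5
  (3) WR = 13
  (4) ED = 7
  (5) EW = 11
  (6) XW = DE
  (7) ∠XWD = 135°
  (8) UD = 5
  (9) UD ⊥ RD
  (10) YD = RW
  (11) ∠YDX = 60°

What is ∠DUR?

Step 1: By the law of cosines on triangle UDR: UR² = 5² + 5² − 2·5·5·cos(90°) = 50, so UR = 5·√2.
Step 2: By the inverse law of cosines on triangle DUR: cos(∠DUR) = (5² + (5·√2)² − 5²) / (2·5·5·√2) = 50/70.71 = 0.7071, so ∠DUR = 45°.

Therefore, the measure of angle ∠DUR = 45°.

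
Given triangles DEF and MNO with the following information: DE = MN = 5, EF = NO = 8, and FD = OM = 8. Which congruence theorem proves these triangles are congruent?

Consider the given information: DE = MN = 5, EF = NO = 8, and FD = OM = 8
This is not SAS or AAS: SAS requires two sides and the included angle between them. AAS requires two angles and a non-included side.
The correct criterion is SSS. All three pairs of corresponding sides are equal (Side-Side-Side).

SSS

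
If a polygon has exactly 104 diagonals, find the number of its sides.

Using d = n(n - 3)/2, we solve 104 = n(n - 3)/2.
So n(n - 3) = 208.
Testing n = 16: 16 * 13 = 208 = 208. Correct.
The polygon has 16 sides.

16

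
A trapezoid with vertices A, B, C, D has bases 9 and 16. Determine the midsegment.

The midsegment (median) of a trapezoid connects the midpoints of the non-parallel sides.
Its length is the average of the two bases: (9 + 16) / 2 = 25/2.

25/2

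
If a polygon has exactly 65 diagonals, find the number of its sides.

Using d = n(n - 3)/2, we solve 65 = n(n - 3)/2.
So n(n - 3) = 130.
Testing n = 13: 13 * 10 = 130 = 130. Correct.
The polygon has 13 sides.

13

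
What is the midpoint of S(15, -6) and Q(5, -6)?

The midpoint is the average of the coordinates:
x: (15 + 5)/2 = 10
y: (-6 + -6)/2 = -6
Midpoint = (10, -6)

(10, -6)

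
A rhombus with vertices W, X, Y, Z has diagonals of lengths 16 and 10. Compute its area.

Area = (16 * 10) / 2 = 160 / 2 = 80

80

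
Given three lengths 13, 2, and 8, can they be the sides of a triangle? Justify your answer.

Check the triangle inequality: 2 + 8 = 10 ≤ 13.
Since the sum of two sides does not exceed the third, no triangle can be formed.

No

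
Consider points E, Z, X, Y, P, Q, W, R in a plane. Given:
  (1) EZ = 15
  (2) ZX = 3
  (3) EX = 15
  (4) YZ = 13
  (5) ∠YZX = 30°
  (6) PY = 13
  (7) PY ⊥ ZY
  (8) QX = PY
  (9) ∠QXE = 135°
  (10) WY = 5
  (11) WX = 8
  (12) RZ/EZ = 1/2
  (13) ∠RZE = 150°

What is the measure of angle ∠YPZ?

Step 1: By the law of cosines on triangle PYZ: PZ² = 13² + 13² − 2·13·13·cos(90°) = 338, so PZ = 13·√2.
Step 2: By the inverse law of cosines on triangle YPZ: cos(∠YPZ) = (13² + (13·√2)² − 13²) / (2·13·13·√2) = 338/478 = 0.7071, so ∠YPZ = 45°.

Therefore, the measure of angle ∠YPZ = 45°.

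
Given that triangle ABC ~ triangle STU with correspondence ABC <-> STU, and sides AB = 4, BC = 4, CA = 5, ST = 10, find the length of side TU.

Since the triangles are similar, the ratio of corresponding sides is constant.
Scale factor k = ST / AB = 10 / 4 = 5/2
TU = k * BC = 5/2 * 4 = 10

10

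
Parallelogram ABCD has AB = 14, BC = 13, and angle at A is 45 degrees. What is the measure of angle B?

Opposite sides of a parallelogram are parallel, so consecutive angles form co-interior angles on a transversal.
Co-interior angles sum to 180°, giving angle B = 180 - 45 = 135 degrees.

135 degrees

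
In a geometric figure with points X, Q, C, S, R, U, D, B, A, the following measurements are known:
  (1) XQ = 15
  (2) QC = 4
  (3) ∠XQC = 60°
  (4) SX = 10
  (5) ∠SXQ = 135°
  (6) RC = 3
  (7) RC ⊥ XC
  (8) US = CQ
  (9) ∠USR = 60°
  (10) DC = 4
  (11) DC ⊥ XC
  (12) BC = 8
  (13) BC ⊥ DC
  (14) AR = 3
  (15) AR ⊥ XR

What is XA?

Step 1: By the law of cosines on triangle CQX: CX² = 4² + 15² − 2·4·15·cos(60°) = 181, so CX = √181.
Step 2: By the law of cosines on triangle XCR: XR² = √181² + 3² − 2·√181·3·cos(90°) = 190, so XR = √190.
Step 3: By the law of cosines on triangle XRA: XA² = √190² + 3² − 2·√190·3·cos(90°) = 199, so XA = √199.

Therefore, the length of XA = √199.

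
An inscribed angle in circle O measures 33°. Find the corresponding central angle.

Central angle = 2 × 33° = 66° (inscribed angle theorem).

66°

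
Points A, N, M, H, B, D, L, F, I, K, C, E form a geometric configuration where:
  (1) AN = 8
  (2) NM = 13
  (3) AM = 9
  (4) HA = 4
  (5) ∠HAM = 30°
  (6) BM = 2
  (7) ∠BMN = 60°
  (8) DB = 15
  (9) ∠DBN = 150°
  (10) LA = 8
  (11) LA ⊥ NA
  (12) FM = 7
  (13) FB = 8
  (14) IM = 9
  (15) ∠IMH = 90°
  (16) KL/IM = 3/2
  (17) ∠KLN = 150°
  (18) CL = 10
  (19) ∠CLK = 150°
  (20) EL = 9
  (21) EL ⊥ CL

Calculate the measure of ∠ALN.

Step 1: By the law of cosines on triangle LAN: LN² = 8² + 8² − 2·8·8·cos(90°) = 128, so LN = 8·√2.
Step 2: By the inverse law of cosines on triangle ALN: cos(∠ALN) = (8² + (8·√2)² − 8²) / (2·8·8·√2) = 128/181.02 = 0.7071, so ∠ALN = 45°.

Therefore, the measure of angle ∠ALN = 45°.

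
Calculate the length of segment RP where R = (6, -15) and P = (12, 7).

d = sqrt((12 - 6)^2 + (7 - -15)^2)
d = sqrt(6^2 + 22^2)
d = sqrt(36 + 484)
d = sqrt(520) = 2*sqrt(130)

2*sqrt(130)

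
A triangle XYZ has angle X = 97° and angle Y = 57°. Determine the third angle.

angle Z = 180 - 97 - 57 = 26 degrees.

26 degrees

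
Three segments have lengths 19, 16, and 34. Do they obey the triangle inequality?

For three segments to close into a triangle, no single side can be as long as the other two combined.
The longest side is 34, and 16 + 19 = 35 > 34.
A triangle can be formed.

Yes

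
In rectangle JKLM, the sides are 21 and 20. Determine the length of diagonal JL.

d = sqrt(21^2 + 20^2) = sqrt(841) = 29

29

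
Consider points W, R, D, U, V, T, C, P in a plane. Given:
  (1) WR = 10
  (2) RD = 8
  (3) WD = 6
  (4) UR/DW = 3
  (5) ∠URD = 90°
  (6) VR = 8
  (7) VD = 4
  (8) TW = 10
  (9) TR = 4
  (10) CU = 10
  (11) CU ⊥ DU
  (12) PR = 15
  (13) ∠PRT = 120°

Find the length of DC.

From the given relations: UR = 3·DW = 3·6 = 18.
Step 1: By the law of cosines on triangle URD: UD² = 18² + 8² − 2·18·8·cos(90°) = 388, so UD = 2·√97.
Step 2: By the law of cosines on triangle DUC: DC² = (2·√97)² + 10² − 2·2·√97·10·cos(90°) = 488, so DC = 2·√122.

Therefore, the length of DC = 2·√122.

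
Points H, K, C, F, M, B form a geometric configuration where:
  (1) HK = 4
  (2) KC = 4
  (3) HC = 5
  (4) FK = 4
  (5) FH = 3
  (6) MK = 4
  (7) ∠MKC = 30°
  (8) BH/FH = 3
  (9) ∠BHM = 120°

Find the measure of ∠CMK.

Step 1: By the law of cosines on triangle MKC: MC² = 4² + 4² − 2·4·4·cos(30°) = 4.29, so MC ≈ 2.07.
Step 2: By the inverse law of cosines on triangle CMK: cos(∠CMK) = (2.07² + 4² − 4²) / (2·2.07·4) = 4.29/16.56 = 0.2588, so ∠CMK = 75°.

Therefore, the measure of angle ∠CMK = 75°.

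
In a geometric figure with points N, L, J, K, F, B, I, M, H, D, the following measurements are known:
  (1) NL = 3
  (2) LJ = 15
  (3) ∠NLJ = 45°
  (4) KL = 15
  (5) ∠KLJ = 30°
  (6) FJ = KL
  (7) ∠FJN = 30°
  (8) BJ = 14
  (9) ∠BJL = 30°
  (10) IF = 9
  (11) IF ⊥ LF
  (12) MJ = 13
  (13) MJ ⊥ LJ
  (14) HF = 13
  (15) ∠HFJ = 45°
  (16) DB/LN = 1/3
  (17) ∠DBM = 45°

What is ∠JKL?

Step 1: By the law of cosines on triangle KLJ: KJ² = 15² + 15² − 2·15·15·cos(30°) = 60.29, so KJ ≈ 7.76.
Step 2: By the inverse law of cosines on triangle JKL: cos(∠JKL) = (7.76² + 15² − 15²) / (2·7.76·15) = 60.29/232.94 = 0.2588, so ∠JKL = 75°.

Therefore, the measure of angle ∠JKL = 75°.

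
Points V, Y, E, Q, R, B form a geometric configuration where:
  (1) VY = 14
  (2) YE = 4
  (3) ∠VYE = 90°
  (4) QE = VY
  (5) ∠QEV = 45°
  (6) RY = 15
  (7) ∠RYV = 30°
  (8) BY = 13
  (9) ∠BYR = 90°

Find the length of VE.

Step 1: By the law of cosines on triangle VYE: VE² = 14² + 4² − 2·14·4·cos(90°) = 212, so VE = 2·√53.

Therefore, the length of VE = 2·√53.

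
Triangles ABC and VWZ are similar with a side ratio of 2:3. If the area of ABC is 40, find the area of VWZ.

Area ratio = (2/3)^2 = 4/9. Area of VWZ = 40 * 9/4 = 90.

90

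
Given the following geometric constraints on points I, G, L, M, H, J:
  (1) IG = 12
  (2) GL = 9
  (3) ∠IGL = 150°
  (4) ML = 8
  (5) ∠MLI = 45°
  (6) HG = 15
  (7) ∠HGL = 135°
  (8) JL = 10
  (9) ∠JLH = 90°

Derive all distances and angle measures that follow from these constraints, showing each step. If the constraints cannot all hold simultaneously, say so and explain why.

The constraints are consistent.

Step 1: From IG = 12, GL = 9, and ∠IGL = 150°, by the law of cosines:
  IL² = IG² + GL² - 2·IG·GL·cos(150°) = 144 + 81 + 187.1 = 412.1
  IL ≈ 20.3

Step 2: From LG = 9, GH = 15, and ∠LGH = 135°, by the law of cosines:
  LH² = LG² + GH² - 2·LG·GH·cos(135°) = 81 + 225 + 190.9 = 496.9
  LH ≈ 22.29

Step 3: From IL = 20.3, LM = 8, and ∠ILM = 45°, by the law of cosines:
  IM² = IL² + LM² - 2·IL·LM·cos(45°) = 412.1 + 64 - 229.7 = 246.4
  IM ≈ 15.7

Step 4: From HL = 22.29, LJ = 10, and ∠HLJ = 90°, by the law of cosines:
  HJ² = HL² + LJ² - 2·HL·LJ·cos(90°) = 496.9 + 100 - 0 = 596.9
  HJ ≈ 24.43

Step 5: From IG = 12, IL = 20.3, GL = 9, by the inverse law of cosines:
  cos(∠GIL) = (IG² + IL² - GL²) / (2·IG·IL)
  ∠GIL = 12.81°

Step 6: From LG = 9, LH = 22.29, GH = 15, by the inverse law of cosines:
  cos(∠GLH) = (LG² + LH² - GH²) / (2·LG·LH)
  ∠GLH = 28.41°

Step 7: From LG = 9, LI = 20.3, GI = 12, by the inverse law of cosines:
  cos(∠GLI) = (LG² + LI² - GI²) / (2·LG·LI)
  ∠GLI = 17.19°

Step 8: From HG = 15, HL = 22.29, GL = 9, by the inverse law of cosines:
  cos(∠GHL) = (HG² + HL² - GL²) / (2·HG·HL)
  ∠GHL = 16.59°

Step 9: From IL = 20.3, IM = 15.7, LM = 8, by the inverse law of cosines:
  cos(∠LIM) = (IL² + IM² - LM²) / (2·IL·IM)
  ∠LIM = 21.12°

Step 10: From MI = 15.7, ML = 8, IL = 20.3, by the inverse law of cosines:
  cos(∠IML) = (MI² + ML² - IL²) / (2·MI·ML)
  ∠IML = 113.88°

Step 11: From HJ = 24.43, HL = 22.29, JL = 10, by the inverse law of cosines:
  cos(∠JHL) = (HJ² + HL² - JL²) / (2·HJ·HL)
  ∠JHL = 24.16°

Step 12: From JH = 24.43, JL = 10, HL = 22.29, by the inverse law of cosines:
  cos(∠HJL) = (JH² + JL² - HL²) / (2·JH·JL)
  ∠HJL = 65.84°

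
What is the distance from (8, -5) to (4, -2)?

d = sqrt((-4)^2 + (3)^2) = sqrt(25) = 5

5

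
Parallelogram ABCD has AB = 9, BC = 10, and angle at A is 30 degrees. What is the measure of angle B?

Consecutive angles are supplementary: angle B = 180 - 30 = 150 degrees.

150 degrees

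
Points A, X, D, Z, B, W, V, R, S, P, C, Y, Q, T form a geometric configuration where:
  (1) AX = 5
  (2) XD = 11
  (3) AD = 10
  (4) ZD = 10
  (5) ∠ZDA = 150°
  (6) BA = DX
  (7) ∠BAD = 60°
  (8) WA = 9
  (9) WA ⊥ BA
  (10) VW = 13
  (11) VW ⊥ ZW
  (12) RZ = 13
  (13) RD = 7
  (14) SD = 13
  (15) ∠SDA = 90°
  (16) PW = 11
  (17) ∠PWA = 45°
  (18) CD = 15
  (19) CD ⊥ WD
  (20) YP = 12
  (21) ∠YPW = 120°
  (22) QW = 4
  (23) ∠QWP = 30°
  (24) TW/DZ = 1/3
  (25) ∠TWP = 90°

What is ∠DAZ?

Step 1: By the law of cosines on triangle ADZ: AZ² = 10² + 10² − 2·10·10·cos(150°) = 373.21, so AZ ≈ 19.32.
Step 2: By the inverse law of cosines on triangle DAZ: cos(∠DAZ) = (10² + 19.32² − 10²) / (2·10·19.32) = 373.21/386.37 = 0.9659, so ∠DAZ = 15°.

Therefore, the measure of angle ∠DAZ = 15°.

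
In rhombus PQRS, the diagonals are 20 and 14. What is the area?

Area of a rhombus = (d1 * d2) / 2
Area = (20 * 14) / 2
Area = 280 / 2
Area = 140

140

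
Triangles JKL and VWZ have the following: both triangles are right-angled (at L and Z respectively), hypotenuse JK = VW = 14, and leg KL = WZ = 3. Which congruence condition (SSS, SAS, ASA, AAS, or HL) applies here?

The given information matches HL: The hypotenuse and one leg of two right triangles are equal (Hypotenuse-Leg).

HL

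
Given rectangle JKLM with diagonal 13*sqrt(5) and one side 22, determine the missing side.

The diagonal of a rectangle forms a right triangle with the two sides.
Rearranging the Pythagorean theorem: missing side = sqrt(d^2 - known^2).
= sqrt(845 - 484) = sqrt(361) = 19.

19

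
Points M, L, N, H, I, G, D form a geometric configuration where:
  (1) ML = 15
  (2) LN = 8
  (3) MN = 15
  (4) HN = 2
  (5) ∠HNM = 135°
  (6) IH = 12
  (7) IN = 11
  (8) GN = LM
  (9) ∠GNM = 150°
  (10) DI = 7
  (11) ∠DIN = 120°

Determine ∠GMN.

From the given relations: GN = LM = 15.
Step 1: By the law of cosines on triangle MNG: MG² = 15² + 15² − 2·15·15·cos(150°) = 839.71, so MG ≈ 28.98.
Step 2: By the inverse law of cosines on triangle GMN: cos(∠GMN) = (28.98² + 15² − 15²) / (2·28.98·15) = 839.71/869.33 = 0.9659, so ∠GMN = 15°.

Therefore, the measure of angle ∠GMN = 15°.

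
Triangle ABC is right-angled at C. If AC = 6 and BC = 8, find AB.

AB = sqrt(6^2 + 8^2) = sqrt(100) = 10

10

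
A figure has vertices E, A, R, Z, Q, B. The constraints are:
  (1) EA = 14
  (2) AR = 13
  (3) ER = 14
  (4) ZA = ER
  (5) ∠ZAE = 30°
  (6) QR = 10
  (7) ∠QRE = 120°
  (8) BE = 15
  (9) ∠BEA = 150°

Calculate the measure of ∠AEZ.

From the given relations: ZA = ER = 14.
Step 1: By the law of cosines on triangle EAZ: EZ² = 14² + 14² − 2·14·14·cos(30°) = 52.52, so EZ ≈ 7.25.
Step 2: By the inverse law of cosines on triangle AEZ: cos(∠AEZ) = (14² + 7.25² − 14²) / (2·14·7.25) = 52.52/202.91 = 0.2588, so ∠AEZ = 75°.

Therefore, the measure of angle ∠AEZ = 75°.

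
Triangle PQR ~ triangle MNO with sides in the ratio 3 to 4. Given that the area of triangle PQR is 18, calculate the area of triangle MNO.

The ratio of areas of similar triangles = (side ratio)^2.
Side ratio = 3:4, so area ratio = 9:16.
Area of MNO / Area of PQR = 16/9
Area of MNO = 18 * 16/9 = 32

32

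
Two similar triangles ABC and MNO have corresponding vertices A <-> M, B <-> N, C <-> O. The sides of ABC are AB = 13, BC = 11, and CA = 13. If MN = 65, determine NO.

k = 65/13 = 5. NO = 5 * 11 = 55.

55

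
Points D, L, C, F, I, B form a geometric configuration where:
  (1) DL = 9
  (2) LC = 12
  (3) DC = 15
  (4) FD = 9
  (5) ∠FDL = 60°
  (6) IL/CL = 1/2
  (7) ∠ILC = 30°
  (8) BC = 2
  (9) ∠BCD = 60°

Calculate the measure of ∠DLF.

Step 1: By the law of cosines on triangle LDF: LF² = 9² + 9² − 2·9·9·cos(60°) = 81, so LF = 9.
Step 2: By the inverse law of cosines on triangle DLF: cos(∠DLF) = (9² + 9² − 9²) / (2·9·9) = 81/162 = 0.5, so ∠DLF = 60°.

Therefore, the measure of angle ∠DLF = 60°.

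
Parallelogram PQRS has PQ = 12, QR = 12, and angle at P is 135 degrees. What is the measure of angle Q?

In a parallelogram, consecutive angles are supplementary (sum to 180°).
angle Q = 180 - angle P
angle Q = 180 - 135
angle Q = 45 degrees

45 degrees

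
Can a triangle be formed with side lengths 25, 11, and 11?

Check the triangle inequality: 11 + 11 = 22 ≤ 25.
Since the sum of two sides does not exceed the third, no triangle can be formed.

No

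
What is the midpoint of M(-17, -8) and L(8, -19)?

The midpoint is the point halfway along the segment.
Move half the horizontal distance: -17 + (8 - -17)/2 = -17 + 25/2 = -9/2
Move half the vertical distance: -8 + (-19 - -8)/2 = -8 + -11/2 = -27/2
Midpoint = (-9/2, -27/2)

(-9/2, -27/2)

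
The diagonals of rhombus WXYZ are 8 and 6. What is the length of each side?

Half-diagonals are 4 and 3. side = sqrt(4^2 + 3^2) = sqrt(25) = 5

5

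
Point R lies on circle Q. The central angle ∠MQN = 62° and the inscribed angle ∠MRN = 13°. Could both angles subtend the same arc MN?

By the inscribed angle theorem, the inscribed angle for a central angle of 62° should be 62° / 2 = 31°.
The given inscribed angle is 13°, which does not equal 31°.
Therefore, no, they do not correspond to the same arc.

No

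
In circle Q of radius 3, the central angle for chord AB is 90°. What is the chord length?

Drop a perpendicular from the center to the chord, bisecting both the chord and the central angle.
Each half-chord = r sin(θ/2) = 3 sin(45°).
The full chord = 2 × 3 × sin(45°) = 3*sqrt(2).

3*sqrt(2)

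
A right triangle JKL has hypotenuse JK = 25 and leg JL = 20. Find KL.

KL = sqrt(25^2 - 20^2) = sqrt(225) = 15

15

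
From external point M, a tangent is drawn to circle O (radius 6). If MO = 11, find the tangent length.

Let T be the point of tangency. Then OT ⊥ MT (radius ⊥ tangent).
In right triangle OTM: OM² = OT² + MT²
11² = 6² + MT²
MT² = 85, MT = sqrt(85)

sqrt(85)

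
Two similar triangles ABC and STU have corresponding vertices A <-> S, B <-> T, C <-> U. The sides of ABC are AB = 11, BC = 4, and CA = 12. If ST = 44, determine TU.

k = 44/11 = 4. TU = 4 * 4 = 16.

16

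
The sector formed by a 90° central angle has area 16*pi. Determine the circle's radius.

The sector covers 90°/360° = 1/4 of the full circle.
Full circle area = 16*pi / 1/4 = 64*pi.
Since full area = πr², we get r² = 64*pi/π = 64, so r = 8.

8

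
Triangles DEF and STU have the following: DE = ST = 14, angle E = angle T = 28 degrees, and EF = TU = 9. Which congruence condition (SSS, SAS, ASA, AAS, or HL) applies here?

The given information provides:
DE = ST = 14, angle E = angle T = 28 degrees, and EF = TU = 9
This matches the SAS congruence theorem.
Two pairs of corresponding sides and the included angle are equal (Side-Angle-Side).

SAS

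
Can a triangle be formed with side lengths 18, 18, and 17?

Yes.
The triangle inequality requires that the sum of any two sides exceeds the third.
Here 17 + 18 = 35 > 18, so the condition is met.

Yes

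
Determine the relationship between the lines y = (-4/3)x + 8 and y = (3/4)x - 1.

Slope of line 1: m1 = -4/3
Slope of line 2: m2 = 3/4
Two lines are perpendicular when the product of their slopes is -1 (negative reciprocals).
m1 * m2 = (-4/3) * (3/4) = -1, confirming perpendicularity.

Perpendicular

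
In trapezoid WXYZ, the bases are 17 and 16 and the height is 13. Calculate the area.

A trapezoid's area equals the midsegment times the height.
The midsegment is (17 + 16) / 2 = 33/2.
Area = 33/2 * 13 = 429/2.

429/2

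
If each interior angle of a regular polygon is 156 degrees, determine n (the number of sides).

Each interior angle of a regular n-gon is (n - 2) * 180 / n.
Setting this equal to 156:
(n - 2) * 180 / n = 156
Each exterior angle = 180 - 156 = 24 degrees.
Since exterior angles sum to 360: n = 360 / 24 = 15.

15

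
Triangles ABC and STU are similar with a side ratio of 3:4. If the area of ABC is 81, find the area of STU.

For similar figures, the area ratio equals the square of the side ratio.
Side ratio (ABC to STU) = 3:4, so area ratio = 3^2:4^2 = 9:16.
If the area of ABC is 81, then the area of STU = 81 * (16/9) = 144.

144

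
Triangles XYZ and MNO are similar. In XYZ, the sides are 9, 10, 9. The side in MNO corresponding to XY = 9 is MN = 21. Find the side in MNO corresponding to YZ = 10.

Since the triangles are similar, the ratio of corresponding sides is constant.
Scale factor k = MN / XY = 21 / 9 = 7/3
NO = k * YZ = 7/3 * 10 = 70/3

70/3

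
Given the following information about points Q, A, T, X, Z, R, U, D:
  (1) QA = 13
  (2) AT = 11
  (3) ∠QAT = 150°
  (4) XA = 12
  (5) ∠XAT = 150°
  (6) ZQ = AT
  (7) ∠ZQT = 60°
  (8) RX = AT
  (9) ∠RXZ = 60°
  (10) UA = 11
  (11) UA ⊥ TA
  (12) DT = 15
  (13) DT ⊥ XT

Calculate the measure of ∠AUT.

Step 1: By the law of cosines on triangle UAT: UT² = 11² + 11² − 2·11·11·cos(90°) = 242, so UT = 11·√2.
Step 2: By the inverse law of cosines on triangle AUT: cos(∠AUT) = (11² + (11·√2)² − 11²) / (2·11·11·√2) = 242/342.24 = 0.7071, so ∠AUT = 45°.

Therefore, the measure of angle ∠AUT = 45°.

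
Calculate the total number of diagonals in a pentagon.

Total line segments between 5 vertices = C(5,2) = 10.
Subtract the 5 sides: 10 - 5 = 5 diagonals.

5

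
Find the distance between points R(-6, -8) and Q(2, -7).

d = sqrt((2 - -6)^2 + (-7 - -8)^2)
d = sqrt(8^2 + 1^2)
d = sqrt(64 + 1)
d = sqrt(65)

sqrt(65)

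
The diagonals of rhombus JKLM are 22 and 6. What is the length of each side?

In a rhombus, the diagonals bisect each other perpendicularly, creating four congruent right triangles.
Each triangle has legs 11 (half of 22) and 3 (half of 6).
The hypotenuse of each right triangle is a side of the rhombus:
side = sqrt(11^2 + 3^2) = sqrt(130)

sqrt(130)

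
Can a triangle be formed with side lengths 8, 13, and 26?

Check the triangle inequality: 8 + 13 = 21 ≤ 26.
Since the sum of two sides does not exceed the third, no triangle can be formed.

No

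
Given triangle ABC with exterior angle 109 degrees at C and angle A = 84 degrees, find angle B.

By the exterior angle theorem: exterior angle = sum of remote interior angles.
109 = 84 + angle B
angle B = 109 - 84 = 25 degrees

25 degrees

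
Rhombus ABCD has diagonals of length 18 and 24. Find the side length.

Half-diagonals are 9 and 12. side = sqrt(9^2 + 12^2) = sqrt(225) = 15

15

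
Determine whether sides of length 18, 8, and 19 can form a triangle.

For three segments to close into a triangle, no single side can be as long as the other two combined.
The longest side is 19, and 8 + 18 = 26 > 19.
A triangle can be formed.

Yes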